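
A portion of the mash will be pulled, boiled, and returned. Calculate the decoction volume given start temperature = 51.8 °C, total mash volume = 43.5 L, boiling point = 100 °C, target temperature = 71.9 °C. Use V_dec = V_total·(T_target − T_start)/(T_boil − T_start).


V_dec = 43.5·(71.9 − 51.8)/(100 − 51.8)

18.1400 L


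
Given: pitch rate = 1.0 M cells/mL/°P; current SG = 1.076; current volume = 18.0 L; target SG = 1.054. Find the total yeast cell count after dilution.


V_w = V·((SG_c−1)/(SG_t−1)−1);  °P = 259 − 259/SG_t;  cells = rate·(V+V_w)·°P
V_w = 18.0·((1.076−1)/(1.054−1)−1) = 7.3333
V_final = 18.0 + 7.3333 = 25.3333
°P = 259 − 259/1.054 = 13.2694
cells = 1.0·25.3333·13.2694

336.1594 billion cells


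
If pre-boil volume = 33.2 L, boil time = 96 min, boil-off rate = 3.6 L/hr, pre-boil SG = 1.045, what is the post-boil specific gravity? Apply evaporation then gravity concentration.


V_post = V_pre − rate·(t/60);  SG_post = 1 + (SG_pre−1)·V_pre/V_post
V_post = 33.2 − 3.6·(96/60) = 27.4400
SG_post = 1 + (1.045 − 1)·33.2/27.4400

1.0544


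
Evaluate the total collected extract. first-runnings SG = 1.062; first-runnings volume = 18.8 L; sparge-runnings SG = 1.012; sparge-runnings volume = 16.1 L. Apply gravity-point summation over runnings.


total = Σ (SG_i − 1)·1000·V_i
first = (1.062 − 1)·1000·18.8 = 1165.6000
sparge = (1.012 − 1)·1000·16.1 = 193.2000
total = 1165.6000 + 193.2000

1358.8000 gravity·L


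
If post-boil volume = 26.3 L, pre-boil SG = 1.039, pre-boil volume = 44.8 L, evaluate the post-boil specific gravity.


SG_post = 1 + (SG_pre − 1)·V_pre/V_post
pts_pre = (1.039 − 1)·1000 = 39.0000
pts_post = 39.0000·44.8/26.3 = 66.4335
SG_post = 1 + 66.4335/1000

1.0664


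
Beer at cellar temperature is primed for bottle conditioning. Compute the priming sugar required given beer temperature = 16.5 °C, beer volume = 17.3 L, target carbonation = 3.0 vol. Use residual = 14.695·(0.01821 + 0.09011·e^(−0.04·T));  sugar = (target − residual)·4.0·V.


residual = 14.695·(0.01821 + 0.09011·e^(−0.04·16.5)) = 0.9520
sugar = (3.0 − 0.9520)·4.0·17.3

141.7221 g


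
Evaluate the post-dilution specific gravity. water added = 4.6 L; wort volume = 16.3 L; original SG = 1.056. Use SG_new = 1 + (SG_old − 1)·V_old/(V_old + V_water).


pts = (1.056 − 1)·1000·16.3/(16.3 + 4.6) = 43.6746
SG_new = 1 + 43.6746/1000

1.0437


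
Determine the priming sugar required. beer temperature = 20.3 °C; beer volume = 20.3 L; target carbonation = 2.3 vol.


residual = 14.695·(0.01821 + 0.09011·e^(−0.04·T));  sugar = (target − residual)·4.0·V
residual = 14.695·(0.01821 + 0.09011·e^(−0.04·20.3)) = 0.8555
sugar = (2.3 − 0.8555)·4.0·20.3

117.2946 g


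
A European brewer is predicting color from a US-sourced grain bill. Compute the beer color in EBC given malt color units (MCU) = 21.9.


SRM = 1.4922·MCU^0.6859;  EBC = SRM·1.97
SRM = 1.4922·21.9^0.6859 = 12.3947
EBC = 12.3947·1.97

24.4177 EBC


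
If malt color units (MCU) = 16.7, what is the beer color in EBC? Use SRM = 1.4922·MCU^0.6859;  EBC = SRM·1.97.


SRM = 1.4922·16.7^0.6859 = 10.2917
EBC = 10.2917·1.97

20.2747 EBC


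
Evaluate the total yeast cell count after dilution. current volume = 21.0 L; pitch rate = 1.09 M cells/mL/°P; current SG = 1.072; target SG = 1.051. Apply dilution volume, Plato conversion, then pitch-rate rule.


V_w = V·((SG_c−1)/(SG_t−1)−1);  °P = 259 − 259/SG_t;  cells = rate·(V+V_w)·°P
V_w = 21.0·((1.072−1)/(1.051−1)−1) = 8.6471
V_final = 21.0 + 8.6471 = 29.6471
°P = 259 − 259/1.051 = 12.5680
cells = 1.09·29.6471·12.5680

406.1396 billion cells


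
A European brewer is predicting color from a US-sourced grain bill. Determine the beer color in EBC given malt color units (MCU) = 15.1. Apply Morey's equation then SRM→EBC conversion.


SRM = 1.4922·MCU^0.6859;  EBC = SRM·1.97
SRM = 1.4922·15.1^0.6859 = 9.6048
EBC = 9.6048·1.97

18.9214 EBC


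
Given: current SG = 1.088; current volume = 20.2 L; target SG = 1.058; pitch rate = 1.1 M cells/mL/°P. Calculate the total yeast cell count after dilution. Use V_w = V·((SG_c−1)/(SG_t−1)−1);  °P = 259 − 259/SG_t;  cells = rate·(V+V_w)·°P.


V_w = 20.2·((1.088−1)/(1.058−1)−1) = 10.4483
V_final = 20.2 + 10.4483 = 30.6483
°P = 259 − 259/1.058 = 14.1985
cells = 1.1·30.6483·14.1985

478.6751 billion cells


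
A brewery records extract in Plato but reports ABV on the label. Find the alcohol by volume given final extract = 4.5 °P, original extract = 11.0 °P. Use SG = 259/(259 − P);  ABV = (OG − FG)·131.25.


OG = 259/(259 − 11.0) = 1.0444
FG = 259/(259 − 4.5) = 1.0177
ABV = (1.0444 − 1.0177)·131.25

3.5008 % ABV


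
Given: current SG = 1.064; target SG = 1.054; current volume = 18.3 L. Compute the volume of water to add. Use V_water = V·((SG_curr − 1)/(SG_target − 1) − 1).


V_water = 18.3·((1.064 − 1)/(1.054 − 1) − 1)

3.3889 L


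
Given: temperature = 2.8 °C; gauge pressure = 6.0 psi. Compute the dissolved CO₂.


vols = (P + 14.695)·(0.01821 + 0.09011·e^(−0.04·T))
vols = (6.0 + 14.695)·(0.01821 + 0.09011·e^(−0.04·2.8))

2.0441 volumes


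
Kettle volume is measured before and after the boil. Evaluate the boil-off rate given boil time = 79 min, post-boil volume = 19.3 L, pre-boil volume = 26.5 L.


rate = (V_pre − V_post) / (t_min/60)
rate = (26.5 − 19.3) / (79/60)

5.4684 L/hr


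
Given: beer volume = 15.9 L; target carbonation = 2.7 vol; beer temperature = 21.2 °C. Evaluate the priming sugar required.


residual = 14.695·(0.01821 + 0.09011·e^(−0.04·T));  sugar = (target − residual)·4.0·V
residual = 14.695·(0.01821 + 0.09011·e^(−0.04·21.2)) = 0.8347
sugar = (2.7 − 0.8347)·4.0·15.9

118.6332 g


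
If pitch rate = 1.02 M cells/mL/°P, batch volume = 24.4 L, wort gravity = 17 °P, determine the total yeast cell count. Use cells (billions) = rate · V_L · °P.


cells = 1.02 · 24.4 · 17

423.0960 billion cells


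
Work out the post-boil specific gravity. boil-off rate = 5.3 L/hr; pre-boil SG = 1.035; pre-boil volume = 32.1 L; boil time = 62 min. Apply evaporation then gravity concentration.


V_post = V_pre − rate·(t/60);  SG_post = 1 + (SG_pre−1)·V_pre/V_post
V_post = 32.1 − 5.3·(62/60) = 26.6233
SG_post = 1 + (1.035 − 1)·32.1/26.6233

1.0422


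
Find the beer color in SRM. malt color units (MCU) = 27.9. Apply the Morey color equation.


SRM = 1.4922 · MCU^0.6859
SRM = 1.4922 · 27.9^0.6859

14.6341 SRM


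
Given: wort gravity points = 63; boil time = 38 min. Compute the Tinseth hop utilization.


U = 1.65·0.000125^(GP/1000) · (1 − e^(−0.04·t))/4.15
bigness = 1.65·0.000125^(63/1000) = 0.9367
boil_factor = (1 − e^(−0.04·38))/4.15 = 0.1883
U = 0.9367 · 0.1883

0.1763


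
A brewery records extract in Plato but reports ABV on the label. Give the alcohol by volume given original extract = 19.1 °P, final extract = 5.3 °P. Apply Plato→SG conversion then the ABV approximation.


SG = 259/(259 − P);  ABV = (OG − FG)·131.25
OG = 259/(259 − 19.1) = 1.0796
FG = 259/(259 − 5.3) = 1.0209
ABV = (1.0796 − 1.0209)·131.25

7.7077 % ABV


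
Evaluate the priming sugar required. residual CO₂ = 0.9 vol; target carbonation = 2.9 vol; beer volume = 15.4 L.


sugar = (target − residual)·4.0·V
sugar = (2.9 − 0.9)·4.0·15.4

123.2000 g


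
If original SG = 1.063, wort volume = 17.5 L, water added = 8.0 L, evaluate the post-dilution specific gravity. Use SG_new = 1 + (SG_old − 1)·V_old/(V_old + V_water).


pts = (1.063 − 1)·1000·17.5/(17.5 + 8.0) = 43.2353
SG_new = 1 + 43.2353/1000

1.0432


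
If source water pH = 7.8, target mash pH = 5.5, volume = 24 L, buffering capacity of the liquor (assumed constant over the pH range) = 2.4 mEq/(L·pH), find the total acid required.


acid = buffering capacity · (pH_source − pH_target) · V
acid = 2.4 · (7.8 − 5.5) · 24

132.4800 mEq


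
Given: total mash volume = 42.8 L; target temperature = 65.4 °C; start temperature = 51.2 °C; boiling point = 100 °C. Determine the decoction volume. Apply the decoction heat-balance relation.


V_dec = V_total·(T_target − T_start)/(T_boil − T_start)
V_dec = 42.8·(65.4 − 51.2)/(100 − 51.2)

12.4541 L


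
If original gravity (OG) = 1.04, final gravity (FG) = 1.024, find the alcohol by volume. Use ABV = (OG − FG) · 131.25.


ABV = (1.04 − 1.024) · 131.25

2.1000 % ABV


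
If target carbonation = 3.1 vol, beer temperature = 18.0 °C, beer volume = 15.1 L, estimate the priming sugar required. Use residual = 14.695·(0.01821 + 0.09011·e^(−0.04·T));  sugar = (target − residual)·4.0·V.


residual = 14.695·(0.01821 + 0.09011·e^(−0.04·18.0)) = 0.9121
sugar = (3.1 − 0.9121)·4.0·15.1

132.1469 g


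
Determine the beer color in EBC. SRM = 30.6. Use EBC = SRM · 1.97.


EBC = 30.6 · 1.97

60.2820 EBC


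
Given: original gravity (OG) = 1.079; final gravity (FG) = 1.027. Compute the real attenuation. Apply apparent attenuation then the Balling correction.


AA = (OG−FG)/(OG−1)·100;  RA = AA·0.8192
AA = (1.079 − 1.027)/(1.079 − 1)·100 = 65.8228
RA = 65.8228·0.8192

53.9220 %


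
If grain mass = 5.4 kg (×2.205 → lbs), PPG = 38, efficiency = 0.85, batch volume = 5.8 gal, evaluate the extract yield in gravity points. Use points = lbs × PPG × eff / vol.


lbs = 5.4 × 2.205 = 11.9070
points = 11.9070 × 38 × 0.85 / 5.8

66.3097 points


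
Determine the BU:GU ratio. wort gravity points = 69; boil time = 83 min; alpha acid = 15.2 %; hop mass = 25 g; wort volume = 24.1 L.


U = 1.65·0.000125^(GP/1000)·(1−e^(−0.04t))/4.15;  IBU = (α/100)·m·U·1000/V;  BU:GU = IBU/GP
U = 1.65·0.000125^(69/1000)·(1−e^(−0.04·83))/4.15 = 0.2061
IBU = (15.2/100)·25·0.2061·1000/24.1 = 32.5010
BU:GU = 32.5010/69

0.4710


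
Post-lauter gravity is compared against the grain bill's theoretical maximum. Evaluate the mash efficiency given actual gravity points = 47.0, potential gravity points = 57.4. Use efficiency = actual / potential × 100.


efficiency = 47.0 / 57.4 × 100

81.8815 %


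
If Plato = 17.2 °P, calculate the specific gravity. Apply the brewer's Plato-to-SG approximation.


SG = 259/(259 − P)
SG = 259/(259 − 17.2)

1.0711


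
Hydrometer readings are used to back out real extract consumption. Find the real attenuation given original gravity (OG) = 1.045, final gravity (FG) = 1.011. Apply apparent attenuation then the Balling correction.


AA = (OG−FG)/(OG−1)·100;  RA = AA·0.8192
AA = (1.045 − 1.011)/(1.045 − 1)·100 = 75.5556
RA = 75.5556·0.8192

61.8951 %


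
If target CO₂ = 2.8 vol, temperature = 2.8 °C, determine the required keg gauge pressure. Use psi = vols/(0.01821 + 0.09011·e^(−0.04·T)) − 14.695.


psi = 2.8/(0.01821 + 0.09011·e^(−0.04·2.8)) − 14.695

13.6530 psi


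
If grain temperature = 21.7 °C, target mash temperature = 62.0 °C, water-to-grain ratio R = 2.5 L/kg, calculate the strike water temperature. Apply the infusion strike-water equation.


T_strike = (0.41/R)·(T_mash − T_grain) + T_mash
T_strike = (0.41/2.5)·(62.0 − 21.7) + 62.0

68.6092 °C


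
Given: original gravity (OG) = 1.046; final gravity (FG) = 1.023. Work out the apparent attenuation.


AA = (OG − FG)/(OG − 1) · 100
AA = (1.046 − 1.023)/(1.046 − 1) · 100

50.0000 %


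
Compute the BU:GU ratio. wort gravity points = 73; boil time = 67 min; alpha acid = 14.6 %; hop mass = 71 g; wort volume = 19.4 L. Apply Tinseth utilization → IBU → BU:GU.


U = 1.65·0.000125^(GP/1000)·(1−e^(−0.04t))/4.15;  IBU = (α/100)·m·U·1000/V;  BU:GU = IBU/GP
U = 1.65·0.000125^(73/1000)·(1−e^(−0.04·67))/4.15 = 0.1922
IBU = (14.6/100)·71·0.1922·1000/19.4 = 102.6770
BU:GU = 102.6770/73

1.4065


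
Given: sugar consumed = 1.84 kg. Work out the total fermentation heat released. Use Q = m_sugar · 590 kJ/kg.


Q = 1.84 · 590

1085.6000 kJ


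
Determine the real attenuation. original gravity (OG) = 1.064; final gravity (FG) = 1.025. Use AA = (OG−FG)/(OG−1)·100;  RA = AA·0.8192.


AA = (1.064 − 1.025)/(1.064 − 1)·100 = 60.9375
RA = 60.9375·0.8192

49.9200 %


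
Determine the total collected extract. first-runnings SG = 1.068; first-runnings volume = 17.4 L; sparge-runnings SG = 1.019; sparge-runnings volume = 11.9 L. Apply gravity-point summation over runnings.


total = Σ (SG_i − 1)·1000·V_i
first = (1.068 − 1)·1000·17.4 = 1183.2000
sparge = (1.019 − 1)·1000·11.9 = 226.1000
total = 1183.2000 + 226.1000

1409.3000 gravity·L


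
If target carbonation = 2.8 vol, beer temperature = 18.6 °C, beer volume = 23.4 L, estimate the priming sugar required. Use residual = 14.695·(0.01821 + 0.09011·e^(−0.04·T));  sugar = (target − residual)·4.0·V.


residual = 14.695·(0.01821 + 0.09011·e^(−0.04·18.6)) = 0.8969
sugar = (2.8 − 0.8969)·4.0·23.4

178.1346 g


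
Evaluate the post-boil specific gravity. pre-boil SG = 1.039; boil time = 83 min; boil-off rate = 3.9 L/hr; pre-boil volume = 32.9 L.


V_post = V_pre − rate·(t/60);  SG_post = 1 + (SG_pre−1)·V_pre/V_post
V_post = 32.9 − 3.9·(83/60) = 27.5050
SG_post = 1 + (1.039 − 1)·32.9/27.5050

1.0466


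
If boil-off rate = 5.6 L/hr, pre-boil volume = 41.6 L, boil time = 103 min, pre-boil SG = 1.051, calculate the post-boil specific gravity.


V_post = V_pre − rate·(t/60);  SG_post = 1 + (SG_pre−1)·V_pre/V_post
V_post = 41.6 − 5.6·(103/60) = 31.9867
SG_post = 1 + (1.051 − 1)·41.6/31.9867

1.0663


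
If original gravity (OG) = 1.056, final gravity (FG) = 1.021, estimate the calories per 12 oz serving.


ABW = (OG−FG)·131.25·0.79/FG;  °P = 259 − 259/SG (for OG→OE and FG→AE);  RE = 0.1808·OE + 0.8192·AE;  Cal = (6.9·ABW + 4·(RE−0.1))·FG·3.55
ABW = (1.056 − 1.021)·131.25·0.79/1.021 = 3.5544
OE = 259 − 259/1.056 = 13.7348 °P
AE = 259 − 259/1.021 = 5.3271 °P
RE = 0.1808·13.7348 + 0.8192·5.3271 = 6.8472 °P
Cal = (6.9·3.5544 + 4·(6.8472−0.1))·1.021·3.55

186.7168 kcal


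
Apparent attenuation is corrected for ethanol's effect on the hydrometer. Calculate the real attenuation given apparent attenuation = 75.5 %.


RA = AA · 0.8192
RA = 75.5 · 0.8192

61.8496 %


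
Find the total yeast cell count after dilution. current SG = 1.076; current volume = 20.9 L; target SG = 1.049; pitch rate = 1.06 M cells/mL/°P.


V_w = V·((SG_c−1)/(SG_t−1)−1);  °P = 259 − 259/SG_t;  cells = rate·(V+V_w)·°P
V_w = 20.9·((1.076−1)/(1.049−1)−1) = 11.5163
V_final = 20.9 + 11.5163 = 32.4163
°P = 259 − 259/1.049 = 12.0982
cells = 1.06·32.4163·12.0982

415.7096 billion cells


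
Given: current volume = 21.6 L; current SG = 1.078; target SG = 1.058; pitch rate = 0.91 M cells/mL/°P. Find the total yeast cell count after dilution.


V_w = V·((SG_c−1)/(SG_t−1)−1);  °P = 259 − 259/SG_t;  cells = rate·(V+V_w)·°P
V_w = 21.6·((1.078−1)/(1.058−1)−1) = 7.4483
V_final = 21.6 + 7.4483 = 29.0483
°P = 259 − 259/1.058 = 14.1985
cells = 0.91·29.0483·14.1985

375.3218 billion cells


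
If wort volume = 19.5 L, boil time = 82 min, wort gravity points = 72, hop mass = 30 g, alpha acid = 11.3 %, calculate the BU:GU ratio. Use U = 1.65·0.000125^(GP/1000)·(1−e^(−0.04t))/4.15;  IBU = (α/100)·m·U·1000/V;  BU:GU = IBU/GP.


U = 1.65·0.000125^(72/1000)·(1−e^(−0.04·82))/4.15 = 0.2003
IBU = (11.3/100)·30·0.2003·1000/19.5 = 34.8274
BU:GU = 34.8274/72

0.4837


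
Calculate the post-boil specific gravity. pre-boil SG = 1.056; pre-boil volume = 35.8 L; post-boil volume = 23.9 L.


SG_post = 1 + (SG_pre − 1)·V_pre/V_post
pts_pre = (1.056 − 1)·1000 = 56.0000
pts_post = 56.0000·35.8/23.9 = 83.8828
SG_post = 1 + 83.8828/1000

1.0839


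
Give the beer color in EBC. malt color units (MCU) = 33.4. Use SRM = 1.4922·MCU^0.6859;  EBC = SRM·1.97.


SRM = 1.4922·33.4^0.6859 = 16.5564
EBC = 16.5564·1.97

32.6160 EBC


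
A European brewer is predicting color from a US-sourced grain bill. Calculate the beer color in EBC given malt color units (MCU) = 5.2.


SRM = 1.4922·MCU^0.6859;  EBC = SRM·1.97
SRM = 1.4922·5.2^0.6859 = 4.6231
EBC = 4.6231·1.97

9.1075 EBC


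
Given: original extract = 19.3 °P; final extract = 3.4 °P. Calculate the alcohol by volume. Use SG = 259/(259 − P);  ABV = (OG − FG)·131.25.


OG = 259/(259 − 19.3) = 1.0805
FG = 259/(259 − 3.4) = 1.0133
ABV = (1.0805 − 1.0133)·131.25

8.8220 % ABV


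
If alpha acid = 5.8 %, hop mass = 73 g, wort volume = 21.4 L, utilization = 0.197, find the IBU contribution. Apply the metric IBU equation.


IBU = (α/100)·mass·U·1000 / V
IBU = (5.8/100)·73·0.197·1000 / 21.4

38.9765 IBU


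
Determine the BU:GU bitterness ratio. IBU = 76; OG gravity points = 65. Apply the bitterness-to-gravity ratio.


BU:GU = IBU / OG_points
BU:GU = 76 / 65

1.1692


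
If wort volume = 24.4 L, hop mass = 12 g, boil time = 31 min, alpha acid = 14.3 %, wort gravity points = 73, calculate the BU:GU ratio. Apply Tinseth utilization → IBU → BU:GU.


U = 1.65·0.000125^(GP/1000)·(1−e^(−0.04t))/4.15;  IBU = (α/100)·m·U·1000/V;  BU:GU = IBU/GP
U = 1.65·0.000125^(73/1000)·(1−e^(−0.04·31))/4.15 = 0.1466
IBU = (14.3/100)·12·0.1466·1000/24.4 = 10.3103
BU:GU = 10.3103/73

0.1412


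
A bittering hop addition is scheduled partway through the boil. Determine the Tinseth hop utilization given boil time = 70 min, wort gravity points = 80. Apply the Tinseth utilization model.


U = 1.65·0.000125^(GP/1000) · (1 − e^(−0.04·t))/4.15
bigness = 1.65·0.000125^(80/1000) = 0.8040
boil_factor = (1 − e^(−0.04·70))/4.15 = 0.2263
U = 0.8040 · 0.2263

0.1819


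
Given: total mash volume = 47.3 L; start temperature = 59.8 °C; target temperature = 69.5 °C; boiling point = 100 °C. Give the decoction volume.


V_dec = V_total·(T_target − T_start)/(T_boil − T_start)
V_dec = 47.3·(69.5 − 59.8)/(100 − 59.8)

11.4132 L


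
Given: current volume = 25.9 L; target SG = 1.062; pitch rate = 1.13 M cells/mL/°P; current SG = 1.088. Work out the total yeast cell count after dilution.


V_w = V·((SG_c−1)/(SG_t−1)−1);  °P = 259 − 259/SG_t;  cells = rate·(V+V_w)·°P
V_w = 25.9·((1.088−1)/(1.062−1)−1) = 10.8613
V_final = 25.9 + 10.8613 = 36.7613
°P = 259 − 259/1.062 = 15.1205
cells = 1.13·36.7613·15.1205

628.1106 billion cells


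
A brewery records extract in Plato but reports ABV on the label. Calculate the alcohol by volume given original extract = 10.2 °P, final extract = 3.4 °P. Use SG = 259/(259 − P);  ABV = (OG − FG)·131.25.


OG = 259/(259 − 10.2) = 1.0410
FG = 259/(259 − 3.4) = 1.0133
ABV = (1.0410 − 1.0133)·131.25

3.6349 % ABV


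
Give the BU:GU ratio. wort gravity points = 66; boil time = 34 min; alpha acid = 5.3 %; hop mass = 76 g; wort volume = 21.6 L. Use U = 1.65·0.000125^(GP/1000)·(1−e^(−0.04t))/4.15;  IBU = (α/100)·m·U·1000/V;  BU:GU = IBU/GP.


U = 1.65·0.000125^(66/1000)·(1−e^(−0.04·34))/4.15 = 0.1633
IBU = (5.3/100)·76·0.1633·1000/21.6 = 30.4547
BU:GU = 30.4547/66

0.4614


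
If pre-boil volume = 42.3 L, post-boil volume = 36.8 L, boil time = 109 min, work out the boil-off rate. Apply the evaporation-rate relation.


rate = (V_pre − V_post) / (t_min/60)
rate = (42.3 − 36.8) / (109/60)

3.0275 L/hr


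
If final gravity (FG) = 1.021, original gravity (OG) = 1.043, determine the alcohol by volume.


ABV = (OG − FG) · 131.25
ABV = (1.043 − 1.021) · 131.25

2.8875 % ABV


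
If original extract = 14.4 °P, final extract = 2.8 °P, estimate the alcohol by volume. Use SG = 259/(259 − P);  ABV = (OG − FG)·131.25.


OG = 259/(259 − 14.4) = 1.0589
FG = 259/(259 − 2.8) = 1.0109
ABV = (1.0589 − 1.0109)·131.25

6.2925 % ABV


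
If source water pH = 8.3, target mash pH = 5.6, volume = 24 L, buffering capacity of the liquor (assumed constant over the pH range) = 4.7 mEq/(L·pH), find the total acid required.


acid = buffering capacity · (pH_source − pH_target) · V
acid = 4.7 · (8.3 − 5.6) · 24

304.5600 mEq


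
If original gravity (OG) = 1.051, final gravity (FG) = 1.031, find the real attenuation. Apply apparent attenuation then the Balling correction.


AA = (OG−FG)/(OG−1)·100;  RA = AA·0.8192
AA = (1.051 − 1.031)/(1.051 − 1)·100 = 39.2157
RA = 39.2157·0.8192

32.1255 %


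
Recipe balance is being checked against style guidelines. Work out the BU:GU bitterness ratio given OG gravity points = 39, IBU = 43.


BU:GU = IBU / OG_points
BU:GU = 43 / 39

1.1026


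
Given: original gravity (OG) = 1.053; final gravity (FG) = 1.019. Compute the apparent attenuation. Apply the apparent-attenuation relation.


AA = (OG − FG)/(OG − 1) · 100
AA = (1.053 − 1.019)/(1.053 − 1) · 100

64.1509 %


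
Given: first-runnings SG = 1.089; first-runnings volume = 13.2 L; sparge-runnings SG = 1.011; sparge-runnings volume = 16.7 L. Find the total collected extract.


total = Σ (SG_i − 1)·1000·V_i
first = (1.089 − 1)·1000·13.2 = 1174.8000
sparge = (1.011 − 1)·1000·16.7 = 183.7000
total = 1174.8000 + 183.7000

1358.5000 gravity·L


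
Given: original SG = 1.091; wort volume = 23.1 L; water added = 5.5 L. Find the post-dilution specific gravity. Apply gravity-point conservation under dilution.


SG_new = 1 + (SG_old − 1)·V_old/(V_old + V_water)
pts = (1.091 − 1)·1000·23.1/(23.1 + 5.5) = 73.5000
SG_new = 1 + 73.5000/1000

1.0735


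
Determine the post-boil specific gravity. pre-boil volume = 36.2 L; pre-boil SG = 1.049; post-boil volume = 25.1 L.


SG_post = 1 + (SG_pre − 1)·V_pre/V_post
pts_pre = (1.049 − 1)·1000 = 49.0000
pts_post = 49.0000·36.2/25.1 = 70.6693
SG_post = 1 + 70.6693/1000

1.0707


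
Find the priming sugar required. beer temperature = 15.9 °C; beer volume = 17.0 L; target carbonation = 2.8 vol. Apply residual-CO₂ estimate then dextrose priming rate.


residual = 14.695·(0.01821 + 0.09011·e^(−0.04·T));  sugar = (target − residual)·4.0·V
residual = 14.695·(0.01821 + 0.09011·e^(−0.04·15.9)) = 0.9686
sugar = (2.8 − 0.9686)·4.0·17.0

124.5340 g


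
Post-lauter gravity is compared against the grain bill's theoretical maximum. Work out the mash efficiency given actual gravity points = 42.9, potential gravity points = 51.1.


efficiency = actual / potential × 100
efficiency = 42.9 / 51.1 × 100

83.9530 %


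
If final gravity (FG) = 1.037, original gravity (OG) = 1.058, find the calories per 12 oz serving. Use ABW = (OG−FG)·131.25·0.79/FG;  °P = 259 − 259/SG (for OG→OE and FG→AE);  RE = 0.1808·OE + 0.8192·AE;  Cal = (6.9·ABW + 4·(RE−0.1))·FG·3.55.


ABW = (1.058 − 1.037)·131.25·0.79/1.037 = 2.0997
OE = 259 − 259/1.058 = 14.1985 °P
AE = 259 − 259/1.037 = 9.2411 °P
RE = 0.1808·14.1985 + 0.8192·9.2411 = 10.1374 °P
Cal = (6.9·2.0997 + 4·(10.1374−0.1))·1.037·3.55

201.1408 kcal


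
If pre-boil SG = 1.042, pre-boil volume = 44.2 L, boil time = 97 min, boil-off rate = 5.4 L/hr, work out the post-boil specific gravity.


V_post = V_pre − rate·(t/60);  SG_post = 1 + (SG_pre−1)·V_pre/V_post
V_post = 44.2 − 5.4·(97/60) = 35.4700
SG_post = 1 + (1.042 − 1)·44.2/35.4700

1.0523


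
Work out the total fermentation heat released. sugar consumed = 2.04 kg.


Q = m_sugar · 590 kJ/kg
Q = 2.04 · 590

1203.6000 kJ


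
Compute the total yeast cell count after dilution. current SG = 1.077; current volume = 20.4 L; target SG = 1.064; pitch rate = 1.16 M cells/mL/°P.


V_w = V·((SG_c−1)/(SG_t−1)−1);  °P = 259 − 259/SG_t;  cells = rate·(V+V_w)·°P
V_w = 20.4·((1.077−1)/(1.064−1)−1) = 4.1437
V_final = 20.4 + 4.1437 = 24.5437
°P = 259 − 259/1.064 = 15.5789
cells = 1.16·24.5437·15.5789

443.5443 billion cells


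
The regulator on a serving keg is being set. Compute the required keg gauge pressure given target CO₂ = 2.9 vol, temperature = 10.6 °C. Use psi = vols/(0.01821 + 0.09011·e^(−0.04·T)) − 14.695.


psi = 2.9/(0.01821 + 0.09011·e^(−0.04·10.6)) − 14.695

22.8794 psi


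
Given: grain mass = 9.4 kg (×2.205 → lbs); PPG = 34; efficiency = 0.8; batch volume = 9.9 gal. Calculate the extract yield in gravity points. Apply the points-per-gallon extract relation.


points = lbs × PPG × eff / vol
lbs = 9.4 × 2.205 = 20.7270
points = 20.7270 × 34 × 0.8 / 9.9

56.9469 points


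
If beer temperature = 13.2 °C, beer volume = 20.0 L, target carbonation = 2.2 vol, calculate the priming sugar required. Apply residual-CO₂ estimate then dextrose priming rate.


residual = 14.695·(0.01821 + 0.09011·e^(−0.04·T));  sugar = (target − residual)·4.0·V
residual = 14.695·(0.01821 + 0.09011·e^(−0.04·13.2)) = 1.0486
sugar = (2.2 − 1.0486)·4.0·20.0

92.1146 g


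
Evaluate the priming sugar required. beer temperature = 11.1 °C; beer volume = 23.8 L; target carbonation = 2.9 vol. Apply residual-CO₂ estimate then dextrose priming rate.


residual = 14.695·(0.01821 + 0.09011·e^(−0.04·T));  sugar = (target − residual)·4.0·V
residual = 14.695·(0.01821 + 0.09011·e^(−0.04·11.1)) = 1.1170
sugar = (2.9 − 1.1170)·4.0·23.8

169.7413 g


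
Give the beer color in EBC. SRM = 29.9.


EBC = SRM · 1.97
EBC = 29.9 · 1.97

58.9030 EBC


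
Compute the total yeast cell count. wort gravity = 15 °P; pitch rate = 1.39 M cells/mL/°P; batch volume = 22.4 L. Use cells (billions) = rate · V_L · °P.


cells = 1.39 · 22.4 · 15

467.0400 billion cells


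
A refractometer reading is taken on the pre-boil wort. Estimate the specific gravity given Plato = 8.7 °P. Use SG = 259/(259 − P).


SG = 259/(259 − 8.7)

1.0348


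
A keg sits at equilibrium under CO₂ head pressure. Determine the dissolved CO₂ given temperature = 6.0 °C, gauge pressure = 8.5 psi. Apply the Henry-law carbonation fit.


vols = (P + 14.695)·(0.01821 + 0.09011·e^(−0.04·T))
vols = (8.5 + 14.695)·(0.01821 + 0.09011·e^(−0.04·6.0))

2.0665 volumes


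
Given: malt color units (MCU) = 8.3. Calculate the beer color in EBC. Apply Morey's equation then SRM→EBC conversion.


SRM = 1.4922·MCU^0.6859;  EBC = SRM·1.97
SRM = 1.4922·8.3^0.6859 = 6.3712
EBC = 6.3712·1.97

12.5513 EBC


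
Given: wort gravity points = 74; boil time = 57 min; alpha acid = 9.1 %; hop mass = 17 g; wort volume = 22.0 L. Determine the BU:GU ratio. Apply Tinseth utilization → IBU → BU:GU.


U = 1.65·0.000125^(GP/1000)·(1−e^(−0.04t))/4.15;  IBU = (α/100)·m·U·1000/V;  BU:GU = IBU/GP
U = 1.65·0.000125^(74/1000)·(1−e^(−0.04·57))/4.15 = 0.1835
IBU = (9.1/100)·17·0.1835·1000/22.0 = 12.9067
BU:GU = 12.9067/74

0.1744


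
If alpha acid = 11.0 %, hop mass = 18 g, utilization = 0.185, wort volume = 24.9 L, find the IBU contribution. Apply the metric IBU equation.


IBU = (α/100)·mass·U·1000 / V
IBU = (11.0/100)·18·0.185·1000 / 24.9

14.7108 IBU


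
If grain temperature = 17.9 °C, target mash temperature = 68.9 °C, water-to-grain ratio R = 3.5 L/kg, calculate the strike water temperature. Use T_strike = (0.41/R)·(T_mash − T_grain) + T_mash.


T_strike = (0.41/3.5)·(68.9 − 17.9) + 68.9

74.8743 °C


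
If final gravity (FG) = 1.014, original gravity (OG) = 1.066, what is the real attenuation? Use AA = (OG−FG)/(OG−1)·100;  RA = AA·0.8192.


AA = (1.066 − 1.014)/(1.066 − 1)·100 = 78.7879
RA = 78.7879·0.8192

64.5430 %


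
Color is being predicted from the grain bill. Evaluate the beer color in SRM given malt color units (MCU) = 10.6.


SRM = 1.4922 · MCU^0.6859
SRM = 1.4922 · 10.6^0.6859

7.5350 SRM


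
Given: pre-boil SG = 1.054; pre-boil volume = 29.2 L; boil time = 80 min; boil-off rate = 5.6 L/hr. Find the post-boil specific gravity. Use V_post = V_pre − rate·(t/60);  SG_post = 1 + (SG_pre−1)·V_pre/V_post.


V_post = 29.2 − 5.6·(80/60) = 21.7333
SG_post = 1 + (1.054 − 1)·29.2/21.7333

1.0726


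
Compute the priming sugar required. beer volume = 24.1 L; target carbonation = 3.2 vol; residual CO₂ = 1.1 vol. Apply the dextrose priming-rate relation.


sugar = (target − residual)·4.0·V
sugar = (3.2 − 1.1)·4.0·24.1

202.4400 g


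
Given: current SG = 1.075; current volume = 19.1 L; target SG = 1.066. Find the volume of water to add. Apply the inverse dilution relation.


V_water = V·((SG_curr − 1)/(SG_target − 1) − 1)
V_water = 19.1·((1.075 − 1)/(1.066 − 1) − 1)

2.6045 L


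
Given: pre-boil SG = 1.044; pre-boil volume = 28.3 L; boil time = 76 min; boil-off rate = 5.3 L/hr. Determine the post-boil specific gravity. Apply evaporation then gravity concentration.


V_post = V_pre − rate·(t/60);  SG_post = 1 + (SG_pre−1)·V_pre/V_post
V_post = 28.3 − 5.3·(76/60) = 21.5867
SG_post = 1 + (1.044 − 1)·28.3/21.5867

1.0577


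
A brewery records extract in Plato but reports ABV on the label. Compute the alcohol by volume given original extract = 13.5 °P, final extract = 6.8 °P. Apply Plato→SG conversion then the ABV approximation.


SG = 259/(259 − P);  ABV = (OG − FG)·131.25
OG = 259/(259 − 13.5) = 1.0550
FG = 259/(259 − 6.8) = 1.0270
ABV = (1.0550 − 1.0270)·131.25

3.6786 % ABV


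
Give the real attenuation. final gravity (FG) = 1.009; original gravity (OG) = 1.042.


AA = (OG−FG)/(OG−1)·100;  RA = AA·0.8192
AA = (1.042 − 1.009)/(1.042 − 1)·100 = 78.5714
RA = 78.5714·0.8192

64.3657 %


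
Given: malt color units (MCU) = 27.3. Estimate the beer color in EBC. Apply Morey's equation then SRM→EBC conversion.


SRM = 1.4922·MCU^0.6859;  EBC = SRM·1.97
SRM = 1.4922·27.3^0.6859 = 14.4175
EBC = 14.4175·1.97

28.4025 EBC


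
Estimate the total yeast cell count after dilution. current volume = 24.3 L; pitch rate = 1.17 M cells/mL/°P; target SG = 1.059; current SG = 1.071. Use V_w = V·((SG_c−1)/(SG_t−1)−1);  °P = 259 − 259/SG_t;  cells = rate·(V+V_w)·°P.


V_w = 24.3·((1.071−1)/(1.059−1)−1) = 4.9424
V_final = 24.3 + 4.9424 = 29.2424
°P = 259 − 259/1.059 = 14.4297
cells = 1.17·29.2424·14.4297

493.6900 billion cells


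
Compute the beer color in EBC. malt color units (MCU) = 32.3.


SRM = 1.4922·MCU^0.6859;  EBC = SRM·1.97
SRM = 1.4922·32.3^0.6859 = 16.1804
EBC = 16.1804·1.97

31.8754 EBC


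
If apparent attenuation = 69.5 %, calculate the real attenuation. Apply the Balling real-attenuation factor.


RA = AA · 0.8192
RA = 69.5 · 0.8192

56.9344 %


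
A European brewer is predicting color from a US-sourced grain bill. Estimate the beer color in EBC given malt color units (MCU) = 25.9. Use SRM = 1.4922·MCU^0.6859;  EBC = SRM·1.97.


SRM = 1.4922·25.9^0.6859 = 13.9062
EBC = 13.9062·1.97

27.3953 EBC


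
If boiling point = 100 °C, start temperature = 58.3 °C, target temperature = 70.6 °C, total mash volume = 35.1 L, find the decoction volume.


V_dec = V_total·(T_target − T_start)/(T_boil − T_start)
V_dec = 35.1·(70.6 − 58.3)/(100 − 58.3)

10.3532 L


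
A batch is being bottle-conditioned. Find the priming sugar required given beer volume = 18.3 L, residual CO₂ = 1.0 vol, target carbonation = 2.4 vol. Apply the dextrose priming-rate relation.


sugar = (target − residual)·4.0·V
sugar = (2.4 − 1.0)·4.0·18.3

102.4800 g


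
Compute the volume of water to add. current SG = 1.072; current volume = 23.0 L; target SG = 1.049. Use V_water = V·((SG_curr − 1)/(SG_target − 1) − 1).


V_water = 23.0·((1.072 − 1)/(1.049 − 1) − 1)

10.7959 L


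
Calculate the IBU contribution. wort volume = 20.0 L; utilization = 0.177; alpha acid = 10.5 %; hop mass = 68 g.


IBU = (α/100)·mass·U·1000 / V
IBU = (10.5/100)·68·0.177·1000 / 20.0

63.1890 IBU


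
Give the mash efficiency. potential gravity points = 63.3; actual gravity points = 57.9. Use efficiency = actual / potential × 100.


efficiency = 57.9 / 63.3 × 100

91.4692 %


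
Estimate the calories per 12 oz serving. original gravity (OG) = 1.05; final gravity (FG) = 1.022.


ABW = (OG−FG)·131.25·0.79/FG;  °P = 259 − 259/SG (for OG→OE and FG→AE);  RE = 0.1808·OE + 0.8192·AE;  Cal = (6.9·ABW + 4·(RE−0.1))·FG·3.55
ABW = (1.05 − 1.022)·131.25·0.79/1.022 = 2.8408
OE = 259 − 259/1.05 = 12.3333 °P
AE = 259 − 259/1.022 = 5.5753 °P
RE = 0.1808·12.3333 + 0.8192·5.5753 = 6.7972 °P
Cal = (6.9·2.8408 + 4·(6.7972−0.1))·1.022·3.55

168.3074 kcal


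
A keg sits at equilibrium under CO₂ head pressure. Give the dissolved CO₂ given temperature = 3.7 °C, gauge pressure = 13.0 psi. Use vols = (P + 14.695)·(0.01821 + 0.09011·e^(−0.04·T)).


vols = (13.0 + 14.695)·(0.01821 + 0.09011·e^(−0.04·3.7))

2.6566 volumes


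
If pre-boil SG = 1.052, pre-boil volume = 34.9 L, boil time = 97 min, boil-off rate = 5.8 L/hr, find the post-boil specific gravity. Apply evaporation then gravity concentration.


V_post = V_pre − rate·(t/60);  SG_post = 1 + (SG_pre−1)·V_pre/V_post
V_post = 34.9 − 5.8·(97/60) = 25.5233
SG_post = 1 + (1.052 − 1)·34.9/25.5233

1.0711


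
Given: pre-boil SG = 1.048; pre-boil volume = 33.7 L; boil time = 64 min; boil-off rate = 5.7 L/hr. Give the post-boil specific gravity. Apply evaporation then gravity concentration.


V_post = V_pre − rate·(t/60);  SG_post = 1 + (SG_pre−1)·V_pre/V_post
V_post = 33.7 − 5.7·(64/60) = 27.6200
SG_post = 1 + (1.048 − 1)·33.7/27.6200

1.0586


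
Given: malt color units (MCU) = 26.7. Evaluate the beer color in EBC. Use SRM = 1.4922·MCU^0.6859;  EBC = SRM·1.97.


SRM = 1.4922·26.7^0.6859 = 14.1994
EBC = 14.1994·1.97

27.9729 EBC


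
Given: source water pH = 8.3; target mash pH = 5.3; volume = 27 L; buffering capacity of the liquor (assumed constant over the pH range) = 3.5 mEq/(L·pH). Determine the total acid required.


acid = buffering capacity · (pH_source − pH_target) · V
acid = 3.5 · (8.3 − 5.3) · 27

283.5000 mEq


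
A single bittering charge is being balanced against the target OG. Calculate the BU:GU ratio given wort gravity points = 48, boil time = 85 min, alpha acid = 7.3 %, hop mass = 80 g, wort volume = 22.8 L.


U = 1.65·0.000125^(GP/1000)·(1−e^(−0.04t))/4.15;  IBU = (α/100)·m·U·1000/V;  BU:GU = IBU/GP
U = 1.65·0.000125^(48/1000)·(1−e^(−0.04·85))/4.15 = 0.2497
IBU = (7.3/100)·80·0.2497·1000/22.8 = 63.9476
BU:GU = 63.9476/48

1.3322


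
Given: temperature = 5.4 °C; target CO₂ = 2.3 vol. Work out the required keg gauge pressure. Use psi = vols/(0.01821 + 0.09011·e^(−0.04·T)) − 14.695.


psi = 2.3/(0.01821 + 0.09011·e^(−0.04·5.4)) − 14.695

10.6313 psi


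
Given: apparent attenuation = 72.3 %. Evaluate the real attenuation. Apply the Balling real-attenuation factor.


RA = AA · 0.8192
RA = 72.3 · 0.8192

59.2282 %


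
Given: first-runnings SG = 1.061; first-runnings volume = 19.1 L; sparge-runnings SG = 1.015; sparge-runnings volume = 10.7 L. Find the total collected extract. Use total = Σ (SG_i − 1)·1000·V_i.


first = (1.061 − 1)·1000·19.1 = 1165.1000
sparge = (1.015 − 1)·1000·10.7 = 160.5000
total = 1165.1000 + 160.5000

1325.6000 gravity·L


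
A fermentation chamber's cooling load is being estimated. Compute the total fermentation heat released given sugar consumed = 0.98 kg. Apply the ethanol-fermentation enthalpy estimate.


Q = m_sugar · 590 kJ/kg
Q = 0.98 · 590

578.2000 kJ


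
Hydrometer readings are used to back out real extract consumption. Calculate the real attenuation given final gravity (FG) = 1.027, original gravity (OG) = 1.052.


AA = (OG−FG)/(OG−1)·100;  RA = AA·0.8192
AA = (1.052 − 1.027)/(1.052 − 1)·100 = 48.0769
RA = 48.0769·0.8192

39.3846 %


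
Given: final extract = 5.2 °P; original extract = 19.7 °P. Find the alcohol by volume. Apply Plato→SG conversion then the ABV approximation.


SG = 259/(259 − P);  ABV = (OG − FG)·131.25
OG = 259/(259 − 19.7) = 1.0823
FG = 259/(259 − 5.2) = 1.0205
ABV = (1.0823 − 1.0205)·131.25

8.1158 % ABV


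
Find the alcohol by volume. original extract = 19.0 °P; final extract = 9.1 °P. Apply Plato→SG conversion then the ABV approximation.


SG = 259/(259 − P);  ABV = (OG − FG)·131.25
OG = 259/(259 − 19.0) = 1.0792
FG = 259/(259 − 9.1) = 1.0364
ABV = (1.0792 − 1.0364)·131.25

5.6112 % ABV


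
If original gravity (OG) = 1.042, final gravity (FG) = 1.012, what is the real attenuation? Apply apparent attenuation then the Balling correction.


AA = (OG−FG)/(OG−1)·100;  RA = AA·0.8192
AA = (1.042 − 1.012)/(1.042 − 1)·100 = 71.4286
RA = 71.4286·0.8192

58.5143 %


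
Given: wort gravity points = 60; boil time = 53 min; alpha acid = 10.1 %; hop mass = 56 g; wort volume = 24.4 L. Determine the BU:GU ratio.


U = 1.65·0.000125^(GP/1000)·(1−e^(−0.04t))/4.15;  IBU = (α/100)·m·U·1000/V;  BU:GU = IBU/GP
U = 1.65·0.000125^(60/1000)·(1−e^(−0.04·53))/4.15 = 0.2040
IBU = (10.1/100)·56·0.2040·1000/24.4 = 47.2974
BU:GU = 47.2974/60

0.7883


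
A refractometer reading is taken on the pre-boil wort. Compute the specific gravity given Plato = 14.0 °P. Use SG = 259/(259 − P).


SG = 259/(259 − 14.0)

1.0571


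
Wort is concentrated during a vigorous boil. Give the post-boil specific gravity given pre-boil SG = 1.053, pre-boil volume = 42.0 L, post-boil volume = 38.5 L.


SG_post = 1 + (SG_pre − 1)·V_pre/V_post
pts_pre = (1.053 − 1)·1000 = 53.0000
pts_post = 53.0000·42.0/38.5 = 57.8182
SG_post = 1 + 57.8182/1000

1.0578


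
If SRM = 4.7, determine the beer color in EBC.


EBC = SRM · 1.97
EBC = 4.7 · 1.97

9.2590 EBC


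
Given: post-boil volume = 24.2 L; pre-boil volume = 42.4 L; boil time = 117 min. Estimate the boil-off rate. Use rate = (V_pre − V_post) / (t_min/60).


rate = (42.4 − 24.2) / (117/60)

9.3333 L/hr


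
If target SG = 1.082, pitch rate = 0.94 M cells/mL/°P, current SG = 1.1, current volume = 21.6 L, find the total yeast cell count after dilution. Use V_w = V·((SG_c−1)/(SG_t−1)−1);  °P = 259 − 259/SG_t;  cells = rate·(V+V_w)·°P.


V_w = 21.6·((1.1−1)/(1.082−1)−1) = 4.7415
V_final = 21.6 + 4.7415 = 26.3415
°P = 259 − 259/1.082 = 19.6285
cells = 0.94·26.3415·19.6285

486.0200 billion cells


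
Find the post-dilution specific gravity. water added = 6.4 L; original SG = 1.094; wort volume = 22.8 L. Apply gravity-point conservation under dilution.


SG_new = 1 + (SG_old − 1)·V_old/(V_old + V_water)
pts = (1.094 − 1)·1000·22.8/(22.8 + 6.4) = 73.3973
SG_new = 1 + 73.3973/1000

1.0734


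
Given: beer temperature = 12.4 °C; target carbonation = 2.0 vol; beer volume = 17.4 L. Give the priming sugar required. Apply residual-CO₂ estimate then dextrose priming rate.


residual = 14.695·(0.01821 + 0.09011·e^(−0.04·T));  sugar = (target − residual)·4.0·V
residual = 14.695·(0.01821 + 0.09011·e^(−0.04·12.4)) = 1.0740
sugar = (2.0 − 1.0740)·4.0·17.4

64.4522 g


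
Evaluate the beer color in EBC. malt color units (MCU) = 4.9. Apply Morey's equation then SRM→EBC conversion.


SRM = 1.4922·MCU^0.6859;  EBC = SRM·1.97
SRM = 1.4922·4.9^0.6859 = 4.4385
EBC = 4.4385·1.97

8.7438 EBC


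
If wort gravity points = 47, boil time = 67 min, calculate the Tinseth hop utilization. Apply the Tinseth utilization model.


U = 1.65·0.000125^(GP/1000) · (1 − e^(−0.04·t))/4.15
bigness = 1.65·0.000125^(47/1000) = 1.0815
boil_factor = (1 − e^(−0.04·67))/4.15 = 0.2244
U = 1.0815 · 0.2244

0.2427
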